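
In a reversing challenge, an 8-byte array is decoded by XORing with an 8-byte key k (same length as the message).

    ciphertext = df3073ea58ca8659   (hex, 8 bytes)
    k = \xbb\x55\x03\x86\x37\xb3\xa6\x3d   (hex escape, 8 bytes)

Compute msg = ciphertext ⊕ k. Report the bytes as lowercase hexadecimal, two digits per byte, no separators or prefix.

XOR is its own inverse, so applying the key byte-wise gives the result directly.
byte 0: df XOR bb = 64
byte 1: 30 XOR 55 = 65
byte 2: 73 XOR 03 = 70
byte 3: ea XOR 86 = 6c
byte 4: 58 XOR 37 = 6f
byte 5: ca XOR b3 = 79
byte 6: 86 XOR a6 = 20
byte 7: 59 XOR 3d = 64

6465706c6f792064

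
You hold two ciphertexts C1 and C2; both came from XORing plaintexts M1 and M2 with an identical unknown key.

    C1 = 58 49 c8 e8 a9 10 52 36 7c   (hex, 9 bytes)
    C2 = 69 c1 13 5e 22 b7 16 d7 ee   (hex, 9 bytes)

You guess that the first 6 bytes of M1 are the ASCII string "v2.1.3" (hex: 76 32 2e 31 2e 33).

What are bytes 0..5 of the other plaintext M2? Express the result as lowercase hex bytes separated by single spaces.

47 ba f5 87 a5 94

First, C1 ⊕ C2 = (M1 ⊕ K) ⊕ (M2 ⊕ K) = M1 ⊕ M2, so the key drops out. Then M2 = (M1 ⊕ M2) ⊕ M1 over the first 6 bytes.
byte 0: (58 xor 69) xor 76 = 31 xor 76 = 47
byte 1: (49 xor c1) xor 32 = 88 xor 32 = ba
byte 2: (c8 xor 13) xor 2e = db xor 2e = f5
byte 3: (e8 xor 5e) xor 31 = b6 xor 31 = 87
byte 4: (a9 xor 22) xor 2e = 8b xor 2e = a5
byte 5: (10 xor b7) xor 33 = a7 xor 33 = 94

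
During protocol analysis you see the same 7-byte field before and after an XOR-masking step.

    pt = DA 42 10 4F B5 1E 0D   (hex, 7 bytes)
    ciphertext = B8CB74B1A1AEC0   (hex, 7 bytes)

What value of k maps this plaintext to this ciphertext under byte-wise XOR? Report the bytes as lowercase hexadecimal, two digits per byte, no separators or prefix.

628964fe14b0cd

Since ciphertext = pt ⊕ k, XORing both sides with pt gives k = pt ⊕ ciphertext.
byte 0: da xor b8 = 62
byte 1: 42 xor cb = 89
byte 2: 10 xor 74 = 64
byte 3: 4f xor b1 = fe
byte 4: b5 xor a1 = 14
byte 5: 1e xor ae = b0
byte 6: 0d xor c0 = cd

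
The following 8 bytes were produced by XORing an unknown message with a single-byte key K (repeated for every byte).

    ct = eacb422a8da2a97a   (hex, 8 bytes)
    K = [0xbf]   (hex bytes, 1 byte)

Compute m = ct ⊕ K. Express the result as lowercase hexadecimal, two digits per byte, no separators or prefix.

5574fd95321d16c5

The 1-byte key repeats, so the effective keystream is bf bf bf bf bf bf bf bf.
byte 0: ea ⊕ bf = 55
byte 1: cb ⊕ bf = 74
byte 2: 42 ⊕ bf = fd
byte 3: 2a ⊕ bf = 95
byte 4: 8d ⊕ bf = 32
byte 5: a2 ⊕ bf = 1d
byte 6: a9 ⊕ bf = 16
byte 7: 7a ⊕ bf = c5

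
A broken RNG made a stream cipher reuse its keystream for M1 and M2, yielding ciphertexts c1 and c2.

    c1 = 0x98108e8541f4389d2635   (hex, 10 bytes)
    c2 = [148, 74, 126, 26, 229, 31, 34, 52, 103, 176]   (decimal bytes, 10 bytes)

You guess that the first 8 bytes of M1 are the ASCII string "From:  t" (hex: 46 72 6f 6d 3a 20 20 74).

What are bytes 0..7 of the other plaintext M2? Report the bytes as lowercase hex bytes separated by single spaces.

First, c1 ⊕ c2 = (M1 ⊕ K) ⊕ (M2 ⊕ K) = M1 ⊕ M2, so the key drops out. Then M2 = (M1 ⊕ M2) ⊕ M1 over the first 8 bytes.
byte 0: (98 xor 94) xor 46 = 0c xor 46 = 4a
byte 1: (10 xor 4a) xor 72 = 5a xor 72 = 28
byte 2: (8e xor 7e) xor 6f = f0 xor 6f = 9f
byte 3: (85 xor 1a) xor 6d = 9f xor 6d = f2
byte 4: (41 xor e5) xor 3a = a4 xor 3a = 9e
byte 5: (f4 xor 1f) xor 20 = eb xor 20 = cb
byte 6: (38 xor 22) xor 20 = 1a xor 20 = 3a
byte 7: (9d xor 34) xor 74 = a9 xor 74 = dd

4a 28 9f f2 9e cb 3a dd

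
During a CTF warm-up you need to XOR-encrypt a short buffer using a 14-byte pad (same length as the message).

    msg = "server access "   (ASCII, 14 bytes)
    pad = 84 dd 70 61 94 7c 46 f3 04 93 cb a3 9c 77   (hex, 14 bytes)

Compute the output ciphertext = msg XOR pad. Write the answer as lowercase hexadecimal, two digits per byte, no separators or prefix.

f7b80217f10e669267f0aed0ef57

XOR is its own inverse, so applying the key byte-wise gives the result directly.
115 ⊕ 132 = 247
101 ⊕ 221 = 184
114 ⊕ 112 =   2
118 ⊕  97 =  23
101 ⊕ 148 = 241
114 ⊕ 124 =  14
 32 ⊕  70 = 102
 97 ⊕ 243 = 146
 99 ⊕   4 = 103
 99 ⊕ 147 = 240
101 ⊕ 203 = 174
115 ⊕ 163 = 208
115 ⊕ 156 = 239
 32 ⊕ 119 =  87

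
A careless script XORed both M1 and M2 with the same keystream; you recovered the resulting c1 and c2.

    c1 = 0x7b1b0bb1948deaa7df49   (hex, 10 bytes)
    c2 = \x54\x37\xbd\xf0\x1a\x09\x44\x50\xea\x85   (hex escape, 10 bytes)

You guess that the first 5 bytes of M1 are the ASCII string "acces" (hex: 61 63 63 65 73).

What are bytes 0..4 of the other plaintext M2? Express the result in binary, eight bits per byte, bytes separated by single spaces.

First, c1 ⊕ c2 = (M1 ⊕ K) ⊕ (M2 ⊕ K) = M1 ⊕ M2, so the key drops out. Then M2 = (M1 ⊕ M2) ⊕ M1 over the first 5 bytes.
byte 0: (7b XOR 54) XOR 61 = 2f XOR 61 = 4e
byte 1: (1b XOR 37) XOR 63 = 2c XOR 63 = 4f
byte 2: (0b XOR bd) XOR 63 = b6 XOR 63 = d5
byte 3: (b1 XOR f0) XOR 65 = 41 XOR 65 = 24
byte 4: (94 XOR 1a) XOR 73 = 8e XOR 73 = fd

01001110 01001111 11010101 00100100 11111101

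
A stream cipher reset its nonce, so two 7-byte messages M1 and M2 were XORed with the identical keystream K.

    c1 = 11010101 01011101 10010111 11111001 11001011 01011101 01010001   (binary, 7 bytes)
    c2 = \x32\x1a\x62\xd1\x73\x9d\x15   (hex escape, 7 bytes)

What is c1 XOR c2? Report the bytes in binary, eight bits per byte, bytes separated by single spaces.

11100111 01000111 11110101 00101000 10111000 11000000 01000100

c1 ⊕ c2 = (M1 ⊕ K) ⊕ (M2 ⊕ K) = M1 ⊕ M2 — the shared key cancels under XOR.
213 XOR  50 = 231
 93 XOR  26 =  71
151 XOR  98 = 245
249 XOR 209 =  40
203 XOR 115 = 184
 93 XOR 157 = 192
 81 XOR  21 =  68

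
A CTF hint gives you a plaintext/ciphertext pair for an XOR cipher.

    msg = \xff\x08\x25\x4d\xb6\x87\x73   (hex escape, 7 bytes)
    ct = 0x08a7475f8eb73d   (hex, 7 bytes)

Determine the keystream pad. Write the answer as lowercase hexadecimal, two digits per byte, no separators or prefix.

Since ct = msg ⊕ pad, XORing both sides with msg gives pad = msg ⊕ ct.
11111111 xor 00001000 = 11110111
00001000 xor 10100111 = 10101111
00100101 xor 01000111 = 01100010
01001101 xor 01011111 = 00010010
10110110 xor 10001110 = 00111000
10000111 xor 10110111 = 00110000
01110011 xor 00111101 = 01001110

f7af621238304e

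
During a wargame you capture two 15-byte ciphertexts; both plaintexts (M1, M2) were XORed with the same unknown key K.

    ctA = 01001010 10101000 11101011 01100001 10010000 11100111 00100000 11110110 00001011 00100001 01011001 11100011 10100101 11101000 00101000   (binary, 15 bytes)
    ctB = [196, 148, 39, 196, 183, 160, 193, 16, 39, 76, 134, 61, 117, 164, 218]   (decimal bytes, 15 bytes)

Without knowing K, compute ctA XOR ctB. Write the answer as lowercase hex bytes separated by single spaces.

8e 3c cc a5 27 47 e1 e6 2c 6d df de d0 4c f2

ctA ⊕ ctB = (M1 ⊕ K) ⊕ (M2 ⊕ K) = M1 ⊕ M2 — the shared key cancels under XOR.
4a xor c4 = 8e
a8 xor 94 = 3c
eb xor 27 = cc
61 xor c4 = a5
90 xor b7 = 27
e7 xor a0 = 47
20 xor c1 = e1
f6 xor 10 = e6
0b xor 27 = 2c
21 xor 4c = 6d
59 xor 86 = df
e3 xor 3d = de
a5 xor 75 = d0
e8 xor a4 = 4c
28 xor da = f2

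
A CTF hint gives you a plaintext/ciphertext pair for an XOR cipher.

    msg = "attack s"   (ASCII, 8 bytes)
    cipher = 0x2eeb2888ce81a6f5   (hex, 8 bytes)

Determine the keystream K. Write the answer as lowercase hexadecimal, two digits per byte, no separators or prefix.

4f9f5ce9adea8686

Since cipher = msg ⊕ K, XORing both sides with msg gives K = msg ⊕ cipher.
61 xor 2e = 4f
74 xor eb = 9f
74 xor 28 = 5c
61 xor 88 = e9
63 xor ce = ad
6b xor 81 = ea
20 xor a6 = 86
73 xor f5 = 86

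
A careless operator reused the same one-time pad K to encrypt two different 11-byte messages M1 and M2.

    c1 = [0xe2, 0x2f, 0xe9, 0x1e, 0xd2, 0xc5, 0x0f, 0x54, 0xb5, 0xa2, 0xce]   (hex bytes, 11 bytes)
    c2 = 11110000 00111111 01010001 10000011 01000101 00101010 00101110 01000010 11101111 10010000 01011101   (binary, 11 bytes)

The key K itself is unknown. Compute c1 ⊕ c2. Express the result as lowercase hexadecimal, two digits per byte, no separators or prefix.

c1 ⊕ c2 = (M1 ⊕ K) ⊕ (M2 ⊕ K) = M1 ⊕ M2 — the shared key cancels under XOR.
byte 0: e2 XOR f0 = 12
byte 1: 2f XOR 3f = 10
byte 2: e9 XOR 51 = b8
byte 3: 1e XOR 83 = 9d
byte 4: d2 XOR 45 = 97
byte 5: c5 XOR 2a = ef
byte 6: 0f XOR 2e = 21
byte 7: 54 XOR 42 = 16
byte 8: b5 XOR ef = 5a
byte 9: a2 XOR 90 = 32
byte 10: ce XOR 5d = 93

1210b89d97ef21165a3293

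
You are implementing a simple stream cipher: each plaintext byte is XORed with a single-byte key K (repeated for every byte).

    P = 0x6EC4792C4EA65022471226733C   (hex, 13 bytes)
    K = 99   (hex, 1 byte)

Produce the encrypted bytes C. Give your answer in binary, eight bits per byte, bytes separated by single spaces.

The 1-byte key repeats, so the effective keystream is 99 99 99 99 99 99 99 99 99 99 99 99 99.
byte 0: 6e xor 99 = f7
byte 1: c4 xor 99 = 5d
byte 2: 79 xor 99 = e0
byte 3: 2c xor 99 = b5
byte 4: 4e xor 99 = d7
byte 5: a6 xor 99 = 3f
byte 6: 50 xor 99 = c9
byte 7: 22 xor 99 = bb
byte 8: 47 xor 99 = de
byte 9: 12 xor 99 = 8b
byte 10: 26 xor 99 = bf
byte 11: 73 xor 99 = ea
byte 12: 3c xor 99 = a5

11110111 01011101 11100000 10110101 11010111 00111111 11001001 10111011 11011110 10001011 10111111 11101010 10100101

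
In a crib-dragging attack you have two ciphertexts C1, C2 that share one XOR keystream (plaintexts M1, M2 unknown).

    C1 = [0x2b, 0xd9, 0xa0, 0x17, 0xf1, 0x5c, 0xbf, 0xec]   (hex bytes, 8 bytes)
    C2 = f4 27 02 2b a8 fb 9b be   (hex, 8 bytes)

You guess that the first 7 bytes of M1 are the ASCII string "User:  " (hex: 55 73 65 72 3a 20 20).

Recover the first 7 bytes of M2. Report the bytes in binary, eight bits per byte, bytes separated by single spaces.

10001010 10001101 11000111 01001110 01100011 10000111 00000100

First, C1 ⊕ C2 = (M1 ⊕ K) ⊕ (M2 ⊕ K) = M1 ⊕ M2, so the key drops out. Then M2 = (M1 ⊕ M2) ⊕ M1 over the first 7 bytes.
byte 0: (2b xor f4) xor 55 = df xor 55 = 8a
byte 1: (d9 xor 27) xor 73 = fe xor 73 = 8d
byte 2: (a0 xor 02) xor 65 = a2 xor 65 = c7
byte 3: (17 xor 2b) xor 72 = 3c xor 72 = 4e
byte 4: (f1 xor a8) xor 3a = 59 xor 3a = 63
byte 5: (5c xor fb) xor 20 = a7 xor 20 = 87
byte 6: (bf xor 9b) xor 20 = 24 xor 20 = 04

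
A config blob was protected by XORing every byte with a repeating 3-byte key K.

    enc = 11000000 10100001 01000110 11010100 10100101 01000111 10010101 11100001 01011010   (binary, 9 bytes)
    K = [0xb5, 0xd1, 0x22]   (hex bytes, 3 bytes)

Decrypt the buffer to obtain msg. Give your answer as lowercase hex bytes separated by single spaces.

The 3-byte key repeats, so the effective keystream is b5 d1 22 b5 d1 22 b5 d1 22.
byte 0: 192 ⊕ 181 = 117
byte 1: 161 ⊕ 209 = 112
byte 2:  70 ⊕  34 = 100
byte 3: 212 ⊕ 181 =  97
byte 4: 165 ⊕ 209 = 116
byte 5:  71 ⊕  34 = 101
byte 6: 149 ⊕ 181 =  32
byte 7: 225 ⊕ 209 =  48
byte 8:  90 ⊕  34 = 120

75 70 64 61 74 65 20 30 78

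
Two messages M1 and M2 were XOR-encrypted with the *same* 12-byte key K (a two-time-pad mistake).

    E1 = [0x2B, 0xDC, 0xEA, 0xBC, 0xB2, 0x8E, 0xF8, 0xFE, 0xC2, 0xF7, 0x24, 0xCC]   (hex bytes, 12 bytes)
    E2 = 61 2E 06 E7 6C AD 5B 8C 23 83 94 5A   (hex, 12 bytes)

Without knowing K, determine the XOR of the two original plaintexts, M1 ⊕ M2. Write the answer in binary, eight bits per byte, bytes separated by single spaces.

01001010 11110010 11101100 01011011 11011110 00100011 10100011 01110010 11100001 01110100 10110000 10010110

E1 ⊕ E2 = (M1 ⊕ K) ⊕ (M2 ⊕ K) = M1 ⊕ M2 — the shared key cancels under XOR.
byte 0: 2b xor 61 = 4a
byte 1: dc xor 2e = f2
byte 2: ea xor 06 = ec
byte 3: bc xor e7 = 5b
byte 4: b2 xor 6c = de
byte 5: 8e xor ad = 23
byte 6: f8 xor 5b = a3
byte 7: fe xor 8c = 72
byte 8: c2 xor 23 = e1
byte 9: f7 xor 83 = 74
byte 10: 24 xor 94 = b0
byte 11: cc xor 5a = 96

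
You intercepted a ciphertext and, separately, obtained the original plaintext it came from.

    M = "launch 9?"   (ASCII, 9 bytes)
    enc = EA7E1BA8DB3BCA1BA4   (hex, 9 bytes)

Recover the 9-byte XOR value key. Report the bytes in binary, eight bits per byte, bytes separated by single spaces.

Since enc = M ⊕ key, XORing both sides with M gives key = M ⊕ enc.
01101100 ⊕ 11101010 = 10000110
01100001 ⊕ 01111110 = 00011111
01110101 ⊕ 00011011 = 01101110
01101110 ⊕ 10101000 = 11000110
01100011 ⊕ 11011011 = 10111000
01101000 ⊕ 00111011 = 01010011
00100000 ⊕ 11001010 = 11101010
00111001 ⊕ 00011011 = 00100010
00111111 ⊕ 10100100 = 10011011

10000110 00011111 01101110 11000110 10111000 01010011 11101010 00100010 10011011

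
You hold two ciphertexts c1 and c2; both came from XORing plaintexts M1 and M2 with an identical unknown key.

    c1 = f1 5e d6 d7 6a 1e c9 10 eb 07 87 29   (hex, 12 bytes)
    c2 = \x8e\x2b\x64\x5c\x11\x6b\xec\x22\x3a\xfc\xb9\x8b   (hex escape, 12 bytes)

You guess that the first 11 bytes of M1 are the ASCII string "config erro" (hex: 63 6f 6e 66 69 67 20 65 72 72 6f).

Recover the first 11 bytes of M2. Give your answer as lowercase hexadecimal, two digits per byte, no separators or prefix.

First, c1 ⊕ c2 = (M1 ⊕ K) ⊕ (M2 ⊕ K) = M1 ⊕ M2, so the key drops out. Then M2 = (M1 ⊕ M2) ⊕ M1 over the first 11 bytes.
byte 0: (f1 ^ 8e) ^ 63 = 7f ^ 63 = 1c
byte 1: (5e ^ 2b) ^ 6f = 75 ^ 6f = 1a
byte 2: (d6 ^ 64) ^ 6e = b2 ^ 6e = dc
byte 3: (d7 ^ 5c) ^ 66 = 8b ^ 66 = ed
byte 4: (6a ^ 11) ^ 69 = 7b ^ 69 = 12
byte 5: (1e ^ 6b) ^ 67 = 75 ^ 67 = 12
byte 6: (c9 ^ ec) ^ 20 = 25 ^ 20 = 05
byte 7: (10 ^ 22) ^ 65 = 32 ^ 65 = 57
byte 8: (eb ^ 3a) ^ 72 = d1 ^ 72 = a3
byte 9: (07 ^ fc) ^ 72 = fb ^ 72 = 89
byte 10: (87 ^ b9) ^ 6f = 3e ^ 6f = 51

1c1adced12120557a38951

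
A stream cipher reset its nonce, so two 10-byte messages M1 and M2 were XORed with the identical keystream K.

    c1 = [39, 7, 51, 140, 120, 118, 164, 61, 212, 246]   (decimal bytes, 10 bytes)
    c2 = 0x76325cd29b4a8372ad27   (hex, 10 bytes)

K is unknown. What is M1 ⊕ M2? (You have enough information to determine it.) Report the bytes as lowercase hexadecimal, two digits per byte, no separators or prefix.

c1 ⊕ c2 = (M1 ⊕ K) ⊕ (M2 ⊕ K) = M1 ⊕ M2 — the shared key cancels under XOR.
byte 0: 27 XOR 76 = 51
byte 1: 07 XOR 32 = 35
byte 2: 33 XOR 5c = 6f
byte 3: 8c XOR d2 = 5e
byte 4: 78 XOR 9b = e3
byte 5: 76 XOR 4a = 3c
byte 6: a4 XOR 83 = 27
byte 7: 3d XOR 72 = 4f
byte 8: d4 XOR ad = 79
byte 9: f6 XOR 27 = d1

51356f5ee33c274f79d1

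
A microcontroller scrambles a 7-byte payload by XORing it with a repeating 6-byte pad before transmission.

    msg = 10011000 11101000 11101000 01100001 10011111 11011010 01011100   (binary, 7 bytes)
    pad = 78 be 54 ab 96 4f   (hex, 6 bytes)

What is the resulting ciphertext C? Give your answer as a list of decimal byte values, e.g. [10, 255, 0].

[224, 86, 188, 202, 9, 149, 36]

The 6-byte key repeats, so the effective keystream is 78 be 54 ab 96 4f 78.
byte 0: 98 xor 78 = e0
byte 1: e8 xor be = 56
byte 2: e8 xor 54 = bc
byte 3: 61 xor ab = ca
byte 4: 9f xor 96 = 09
byte 5: da xor 4f = 95
byte 6: 5c xor 78 = 24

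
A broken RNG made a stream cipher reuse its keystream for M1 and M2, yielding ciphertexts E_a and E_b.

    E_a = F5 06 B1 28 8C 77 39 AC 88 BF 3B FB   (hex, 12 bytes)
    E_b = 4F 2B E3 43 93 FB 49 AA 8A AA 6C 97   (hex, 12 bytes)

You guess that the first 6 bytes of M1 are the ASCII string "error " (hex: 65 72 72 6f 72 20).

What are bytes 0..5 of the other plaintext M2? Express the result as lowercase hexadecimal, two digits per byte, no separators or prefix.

df5f20046dac

First, E_a ⊕ E_b = (M1 ⊕ K) ⊕ (M2 ⊕ K) = M1 ⊕ M2, so the key drops out. Then M2 = (M1 ⊕ M2) ⊕ M1 over the first 6 bytes.
byte 0: (f5 ⊕ 4f) ⊕ 65 = ba ⊕ 65 = df
byte 1: (06 ⊕ 2b) ⊕ 72 = 2d ⊕ 72 = 5f
byte 2: (b1 ⊕ e3) ⊕ 72 = 52 ⊕ 72 = 20
byte 3: (28 ⊕ 43) ⊕ 6f = 6b ⊕ 6f = 04
byte 4: (8c ⊕ 93) ⊕ 72 = 1f ⊕ 72 = 6d
byte 5: (77 ⊕ fb) ⊕ 20 = 8c ⊕ 20 = ac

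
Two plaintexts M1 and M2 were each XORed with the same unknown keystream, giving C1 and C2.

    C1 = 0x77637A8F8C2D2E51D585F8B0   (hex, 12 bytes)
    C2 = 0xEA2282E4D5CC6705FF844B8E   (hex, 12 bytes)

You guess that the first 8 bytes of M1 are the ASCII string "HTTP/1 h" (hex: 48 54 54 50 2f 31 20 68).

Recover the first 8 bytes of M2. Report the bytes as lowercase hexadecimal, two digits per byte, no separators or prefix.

d515ac3b76d0693c

First, C1 ⊕ C2 = (M1 ⊕ K) ⊕ (M2 ⊕ K) = M1 ⊕ M2, so the key drops out. Then M2 = (M1 ⊕ M2) ⊕ M1 over the first 8 bytes.
byte 0: (77 ^ ea) ^ 48 = 9d ^ 48 = d5
byte 1: (63 ^ 22) ^ 54 = 41 ^ 54 = 15
byte 2: (7a ^ 82) ^ 54 = f8 ^ 54 = ac
byte 3: (8f ^ e4) ^ 50 = 6b ^ 50 = 3b
byte 4: (8c ^ d5) ^ 2f = 59 ^ 2f = 76
byte 5: (2d ^ cc) ^ 31 = e1 ^ 31 = d0
byte 6: (2e ^ 67) ^ 20 = 49 ^ 20 = 69
byte 7: (51 ^ 05) ^ 68 = 54 ^ 68 = 3c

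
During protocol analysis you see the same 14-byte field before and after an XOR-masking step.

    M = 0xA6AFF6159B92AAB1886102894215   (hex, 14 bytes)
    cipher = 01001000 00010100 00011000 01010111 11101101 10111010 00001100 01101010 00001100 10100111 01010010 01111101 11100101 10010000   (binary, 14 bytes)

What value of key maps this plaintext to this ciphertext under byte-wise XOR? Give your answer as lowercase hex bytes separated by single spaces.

ee bb ee 42 76 28 a6 db 84 c6 50 f4 a7 85

Since cipher = M ⊕ key, XORing both sides with M gives key = M ⊕ cipher.
byte 0: a6 XOR 48 = ee
byte 1: af XOR 14 = bb
byte 2: f6 XOR 18 = ee
byte 3: 15 XOR 57 = 42
byte 4: 9b XOR ed = 76
byte 5: 92 XOR ba = 28
byte 6: aa XOR 0c = a6
byte 7: b1 XOR 6a = db
byte 8: 88 XOR 0c = 84
byte 9: 61 XOR a7 = c6
byte 10: 02 XOR 52 = 50
byte 11: 89 XOR 7d = f4
byte 12: 42 XOR e5 = a7
byte 13: 15 XOR 90 = 85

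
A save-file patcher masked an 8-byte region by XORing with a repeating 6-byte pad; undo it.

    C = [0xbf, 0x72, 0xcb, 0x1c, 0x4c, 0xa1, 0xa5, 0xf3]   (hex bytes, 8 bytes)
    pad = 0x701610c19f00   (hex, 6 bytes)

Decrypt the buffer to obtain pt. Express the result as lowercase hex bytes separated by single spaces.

cf 64 db dd d3 a1 d5 e5

The 6-byte key repeats, so the effective keystream is 70 16 10 c1 9f 00 70 16.
byte 0: bf ⊕ 70 = cf
byte 1: 72 ⊕ 16 = 64
byte 2: cb ⊕ 10 = db
byte 3: 1c ⊕ c1 = dd
byte 4: 4c ⊕ 9f = d3
byte 5: a1 ⊕ 00 = a1
byte 6: a5 ⊕ 70 = d5
byte 7: f3 ⊕ 16 = e5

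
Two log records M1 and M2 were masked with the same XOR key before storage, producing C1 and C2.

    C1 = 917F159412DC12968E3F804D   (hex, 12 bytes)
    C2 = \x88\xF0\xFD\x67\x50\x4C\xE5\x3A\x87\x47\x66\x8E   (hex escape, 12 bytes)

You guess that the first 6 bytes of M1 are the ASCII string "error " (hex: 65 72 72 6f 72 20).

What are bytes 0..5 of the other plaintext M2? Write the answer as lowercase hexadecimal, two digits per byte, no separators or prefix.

First, C1 ⊕ C2 = (M1 ⊕ K) ⊕ (M2 ⊕ K) = M1 ⊕ M2, so the key drops out. Then M2 = (M1 ⊕ M2) ⊕ M1 over the first 6 bytes.
byte 0: (91 ⊕ 88) ⊕ 65 = 19 ⊕ 65 = 7c
byte 1: (7f ⊕ f0) ⊕ 72 = 8f ⊕ 72 = fd
byte 2: (15 ⊕ fd) ⊕ 72 = e8 ⊕ 72 = 9a
byte 3: (94 ⊕ 67) ⊕ 6f = f3 ⊕ 6f = 9c
byte 4: (12 ⊕ 50) ⊕ 72 = 42 ⊕ 72 = 30
byte 5: (dc ⊕ 4c) ⊕ 20 = 90 ⊕ 20 = b0

7cfd9a9c30b0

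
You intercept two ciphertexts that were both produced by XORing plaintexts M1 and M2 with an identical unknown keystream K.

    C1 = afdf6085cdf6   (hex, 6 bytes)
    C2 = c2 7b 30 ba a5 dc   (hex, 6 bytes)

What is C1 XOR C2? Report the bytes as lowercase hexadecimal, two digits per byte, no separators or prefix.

6da4503f682a

C1 ⊕ C2 = (M1 ⊕ K) ⊕ (M2 ⊕ K) = M1 ⊕ M2 — the shared key cancels under XOR.
byte 0: af XOR c2 = 6d
byte 1: df XOR 7b = a4
byte 2: 60 XOR 30 = 50
byte 3: 85 XOR ba = 3f
byte 4: cd XOR a5 = 68
byte 5: f6 XOR dc = 2a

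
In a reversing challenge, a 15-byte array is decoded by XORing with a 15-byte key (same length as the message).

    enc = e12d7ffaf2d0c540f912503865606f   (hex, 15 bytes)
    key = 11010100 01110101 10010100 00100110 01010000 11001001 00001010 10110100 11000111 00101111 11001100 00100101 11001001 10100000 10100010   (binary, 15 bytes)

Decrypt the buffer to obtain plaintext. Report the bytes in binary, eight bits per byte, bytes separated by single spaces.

00110101 01011000 11101011 11011100 10100010 00011001 11001111 11110100 00111110 00111101 10011100 00011101 10101100 11000000 11001101

XOR is its own inverse, so applying the key byte-wise gives the result directly.
byte 0: 225 ^ 212 =  53
byte 1:  45 ^ 117 =  88
byte 2: 127 ^ 148 = 235
byte 3: 250 ^  38 = 220
byte 4: 242 ^  80 = 162
byte 5: 208 ^ 201 =  25
byte 6: 197 ^  10 = 207
byte 7:  64 ^ 180 = 244
byte 8: 249 ^ 199 =  62
byte 9:  18 ^  47 =  61
byte 10:  80 ^ 204 = 156
byte 11:  56 ^  37 =  29
byte 12: 101 ^ 201 = 172
byte 13:  96 ^ 160 = 192
byte 14: 111 ^ 162 = 205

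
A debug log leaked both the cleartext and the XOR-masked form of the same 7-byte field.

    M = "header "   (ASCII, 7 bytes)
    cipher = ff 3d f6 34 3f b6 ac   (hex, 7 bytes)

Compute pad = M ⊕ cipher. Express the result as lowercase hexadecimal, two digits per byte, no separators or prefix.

Since cipher = M ⊕ pad, XORing both sides with M gives pad = M ⊕ cipher.
01101000 ⊕ 11111111 = 10010111
01100101 ⊕ 00111101 = 01011000
01100001 ⊕ 11110110 = 10010111
01100100 ⊕ 00110100 = 01010000
01100101 ⊕ 00111111 = 01011010
01110010 ⊕ 10110110 = 11000100
00100000 ⊕ 10101100 = 10001100

975897505ac48c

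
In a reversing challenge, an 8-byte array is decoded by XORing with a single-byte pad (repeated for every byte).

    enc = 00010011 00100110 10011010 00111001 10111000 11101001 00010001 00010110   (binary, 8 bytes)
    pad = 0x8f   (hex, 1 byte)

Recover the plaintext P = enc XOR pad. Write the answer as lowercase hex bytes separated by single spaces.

The 1-byte key repeats, so the effective keystream is 8f 8f 8f 8f 8f 8f 8f 8f.
byte 0: 13 xor 8f = 9c
byte 1: 26 xor 8f = a9
byte 2: 9a xor 8f = 15
byte 3: 39 xor 8f = b6
byte 4: b8 xor 8f = 37
byte 5: e9 xor 8f = 66
byte 6: 11 xor 8f = 9e
byte 7: 16 xor 8f = 99

9c a9 15 b6 37 66 9e 99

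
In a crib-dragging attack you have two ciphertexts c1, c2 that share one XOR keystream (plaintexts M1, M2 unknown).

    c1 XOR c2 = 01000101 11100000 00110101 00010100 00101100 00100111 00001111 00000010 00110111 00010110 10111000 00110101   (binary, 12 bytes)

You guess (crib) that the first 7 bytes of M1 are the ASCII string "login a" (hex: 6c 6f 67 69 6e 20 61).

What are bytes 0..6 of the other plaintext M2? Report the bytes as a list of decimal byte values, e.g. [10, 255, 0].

[41, 143, 82, 125, 66, 7, 110]

Since c1 ⊕ c2 = M1 ⊕ M2, XORing with the guessed M1 bytes yields the corresponding M2 bytes: M2 = (c1 ⊕ c2) ⊕ M1.
45 ⊕ 6c = 29
e0 ⊕ 6f = 8f
35 ⊕ 67 = 52
14 ⊕ 69 = 7d
2c ⊕ 6e = 42
27 ⊕ 20 = 07
0f ⊕ 61 = 6e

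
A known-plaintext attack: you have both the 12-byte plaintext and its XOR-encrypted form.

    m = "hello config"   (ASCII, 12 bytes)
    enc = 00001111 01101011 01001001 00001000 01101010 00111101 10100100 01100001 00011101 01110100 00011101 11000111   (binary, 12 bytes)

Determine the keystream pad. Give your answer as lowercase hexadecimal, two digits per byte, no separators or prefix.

Since enc = m ⊕ pad, XORing both sides with m gives pad = m ⊕ enc.
104 ⊕  15 = 103
101 ⊕ 107 =  14
108 ⊕  73 =  37
108 ⊕   8 = 100
111 ⊕ 106 =   5
 32 ⊕  61 =  29
 99 ⊕ 164 = 199
111 ⊕  97 =  14
110 ⊕  29 = 115
102 ⊕ 116 =  18
105 ⊕  29 = 116
103 ⊕ 199 = 160

670e2564051dc70e731274a0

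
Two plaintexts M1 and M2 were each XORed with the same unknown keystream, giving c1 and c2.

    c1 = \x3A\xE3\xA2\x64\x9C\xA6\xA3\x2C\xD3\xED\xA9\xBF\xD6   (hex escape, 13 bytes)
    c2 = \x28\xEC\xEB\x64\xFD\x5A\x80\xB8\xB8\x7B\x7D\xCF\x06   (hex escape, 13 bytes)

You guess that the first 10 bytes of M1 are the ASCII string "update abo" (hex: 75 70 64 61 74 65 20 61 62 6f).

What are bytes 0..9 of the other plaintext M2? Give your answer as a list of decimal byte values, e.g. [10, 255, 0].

[103, 127, 45, 97, 21, 153, 3, 245, 9, 249]

First, c1 ⊕ c2 = (M1 ⊕ K) ⊕ (M2 ⊕ K) = M1 ⊕ M2, so the key drops out. Then M2 = (M1 ⊕ M2) ⊕ M1 over the first 10 bytes.
byte 0: (3a ^ 28) ^ 75 = 12 ^ 75 = 67
byte 1: (e3 ^ ec) ^ 70 = 0f ^ 70 = 7f
byte 2: (a2 ^ eb) ^ 64 = 49 ^ 64 = 2d
byte 3: (64 ^ 64) ^ 61 = 00 ^ 61 = 61
byte 4: (9c ^ fd) ^ 74 = 61 ^ 74 = 15
byte 5: (a6 ^ 5a) ^ 65 = fc ^ 65 = 99
byte 6: (a3 ^ 80) ^ 20 = 23 ^ 20 = 03
byte 7: (2c ^ b8) ^ 61 = 94 ^ 61 = f5
byte 8: (d3 ^ b8) ^ 62 = 6b ^ 62 = 09
byte 9: (ed ^ 7b) ^ 6f = 96 ^ 6f = f9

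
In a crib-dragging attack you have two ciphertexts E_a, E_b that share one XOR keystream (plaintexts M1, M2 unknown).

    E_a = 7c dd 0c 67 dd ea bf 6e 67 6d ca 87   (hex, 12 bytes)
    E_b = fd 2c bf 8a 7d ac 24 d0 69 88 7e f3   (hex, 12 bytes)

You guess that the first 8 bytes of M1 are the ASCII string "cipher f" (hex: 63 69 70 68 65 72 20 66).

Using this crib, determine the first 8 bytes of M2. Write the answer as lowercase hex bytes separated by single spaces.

First, E_a ⊕ E_b = (M1 ⊕ K) ⊕ (M2 ⊕ K) = M1 ⊕ M2, so the key drops out. Then M2 = (M1 ⊕ M2) ⊕ M1 over the first 8 bytes.
byte 0: (7c ^ fd) ^ 63 = 81 ^ 63 = e2
byte 1: (dd ^ 2c) ^ 69 = f1 ^ 69 = 98
byte 2: (0c ^ bf) ^ 70 = b3 ^ 70 = c3
byte 3: (67 ^ 8a) ^ 68 = ed ^ 68 = 85
byte 4: (dd ^ 7d) ^ 65 = a0 ^ 65 = c5
byte 5: (ea ^ ac) ^ 72 = 46 ^ 72 = 34
byte 6: (bf ^ 24) ^ 20 = 9b ^ 20 = bb
byte 7: (6e ^ d0) ^ 66 = be ^ 66 = d8

e2 98 c3 85 c5 34 bb d8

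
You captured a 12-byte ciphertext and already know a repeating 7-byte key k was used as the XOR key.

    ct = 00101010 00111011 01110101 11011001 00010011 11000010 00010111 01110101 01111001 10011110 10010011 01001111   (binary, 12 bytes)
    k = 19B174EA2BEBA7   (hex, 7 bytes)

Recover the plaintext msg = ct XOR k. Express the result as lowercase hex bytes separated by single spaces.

The 7-byte key repeats, so the effective keystream is 19 b1 74 ea 2b eb a7 19 b1 74 ea 2b.
byte 0: 2a xor 19 = 33
byte 1: 3b xor b1 = 8a
byte 2: 75 xor 74 = 01
byte 3: d9 xor ea = 33
byte 4: 13 xor 2b = 38
byte 5: c2 xor eb = 29
byte 6: 17 xor a7 = b0
byte 7: 75 xor 19 = 6c
byte 8: 79 xor b1 = c8
byte 9: 9e xor 74 = ea
byte 10: 93 xor ea = 79
byte 11: 4f xor 2b = 64

33 8a 01 33 38 29 b0 6c c8 ea 79 64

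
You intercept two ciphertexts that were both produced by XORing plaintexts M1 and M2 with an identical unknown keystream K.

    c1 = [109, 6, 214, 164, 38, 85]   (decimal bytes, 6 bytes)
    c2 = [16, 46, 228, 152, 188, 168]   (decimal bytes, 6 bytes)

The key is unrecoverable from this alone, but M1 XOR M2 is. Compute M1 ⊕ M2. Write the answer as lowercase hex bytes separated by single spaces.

c1 ⊕ c2 = (M1 ⊕ K) ⊕ (M2 ⊕ K) = M1 ⊕ M2 — the shared key cancels under XOR.
109 XOR  16 = 125
  6 XOR  46 =  40
214 XOR 228 =  50
164 XOR 152 =  60
 38 XOR 188 = 154
 85 XOR 168 = 253

7d 28 32 3c 9a fd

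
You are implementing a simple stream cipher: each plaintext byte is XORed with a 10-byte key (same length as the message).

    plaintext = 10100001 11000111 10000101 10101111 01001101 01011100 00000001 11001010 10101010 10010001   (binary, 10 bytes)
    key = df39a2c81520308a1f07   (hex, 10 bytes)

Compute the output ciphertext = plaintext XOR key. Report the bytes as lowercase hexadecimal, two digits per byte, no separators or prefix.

7efe2767587c3140b596

byte 0: a1 ^ df = 7e
byte 1: c7 ^ 39 = fe
byte 2: 85 ^ a2 = 27
byte 3: af ^ c8 = 67
byte 4: 4d ^ 15 = 58
byte 5: 5c ^ 20 = 7c
byte 6: 01 ^ 30 = 31
byte 7: ca ^ 8a = 40
byte 8: aa ^ 1f = b5
byte 9: 91 ^ 07 = 96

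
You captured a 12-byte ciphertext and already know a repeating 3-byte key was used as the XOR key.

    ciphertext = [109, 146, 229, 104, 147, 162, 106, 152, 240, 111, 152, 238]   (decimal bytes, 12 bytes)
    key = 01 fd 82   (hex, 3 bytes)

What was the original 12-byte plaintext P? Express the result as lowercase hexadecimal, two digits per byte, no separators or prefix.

6c6f67696e206b65726e656c

The 3-byte key repeats, so the effective keystream is 01 fd 82 01 fd 82 01 fd 82 01 fd 82.
byte 0: 01101101 ⊕ 00000001 = 01101100
byte 1: 10010010 ⊕ 11111101 = 01101111
byte 2: 11100101 ⊕ 10000010 = 01100111
byte 3: 01101000 ⊕ 00000001 = 01101001
byte 4: 10010011 ⊕ 11111101 = 01101110
byte 5: 10100010 ⊕ 10000010 = 00100000
byte 6: 01101010 ⊕ 00000001 = 01101011
byte 7: 10011000 ⊕ 11111101 = 01100101
byte 8: 11110000 ⊕ 10000010 = 01110010
byte 9: 01101111 ⊕ 00000001 = 01101110
byte 10: 10011000 ⊕ 11111101 = 01100101
byte 11: 11101110 ⊕ 10000010 = 01101100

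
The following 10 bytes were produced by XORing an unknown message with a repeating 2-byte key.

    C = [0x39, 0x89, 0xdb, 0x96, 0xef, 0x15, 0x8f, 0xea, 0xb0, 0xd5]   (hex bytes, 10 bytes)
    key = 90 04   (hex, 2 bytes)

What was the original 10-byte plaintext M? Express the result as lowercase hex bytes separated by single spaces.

a9 8d 4b 92 7f 11 1f ee 20 d1

The 2-byte key repeats, so the effective keystream is 90 04 90 04 90 04 90 04 90 04.
byte 0: 00111001 ^ 10010000 = 10101001
byte 1: 10001001 ^ 00000100 = 10001101
byte 2: 11011011 ^ 10010000 = 01001011
byte 3: 10010110 ^ 00000100 = 10010010
byte 4: 11101111 ^ 10010000 = 01111111
byte 5: 00010101 ^ 00000100 = 00010001
byte 6: 10001111 ^ 10010000 = 00011111
byte 7: 11101010 ^ 00000100 = 11101110
byte 8: 10110000 ^ 10010000 = 00100000
byte 9: 11010101 ^ 00000100 = 11010001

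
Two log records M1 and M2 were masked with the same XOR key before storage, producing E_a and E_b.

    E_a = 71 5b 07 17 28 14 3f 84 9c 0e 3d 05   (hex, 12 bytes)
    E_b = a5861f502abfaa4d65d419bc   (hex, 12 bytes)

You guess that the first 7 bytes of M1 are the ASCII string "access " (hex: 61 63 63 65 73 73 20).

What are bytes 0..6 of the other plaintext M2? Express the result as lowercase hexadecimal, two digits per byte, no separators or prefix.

First, E_a ⊕ E_b = (M1 ⊕ K) ⊕ (M2 ⊕ K) = M1 ⊕ M2, so the key drops out. Then M2 = (M1 ⊕ M2) ⊕ M1 over the first 7 bytes.
byte 0: (71 ^ a5) ^ 61 = d4 ^ 61 = b5
byte 1: (5b ^ 86) ^ 63 = dd ^ 63 = be
byte 2: (07 ^ 1f) ^ 63 = 18 ^ 63 = 7b
byte 3: (17 ^ 50) ^ 65 = 47 ^ 65 = 22
byte 4: (28 ^ 2a) ^ 73 = 02 ^ 73 = 71
byte 5: (14 ^ bf) ^ 73 = ab ^ 73 = d8
byte 6: (3f ^ aa) ^ 20 = 95 ^ 20 = b5

b5be7b2271d8b5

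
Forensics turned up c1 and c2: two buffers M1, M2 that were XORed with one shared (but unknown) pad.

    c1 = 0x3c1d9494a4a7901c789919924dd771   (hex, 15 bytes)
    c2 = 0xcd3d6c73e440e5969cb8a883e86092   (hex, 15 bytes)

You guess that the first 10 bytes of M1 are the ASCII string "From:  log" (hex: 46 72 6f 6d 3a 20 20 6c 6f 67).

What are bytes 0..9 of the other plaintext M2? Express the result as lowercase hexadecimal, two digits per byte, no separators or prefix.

First, c1 ⊕ c2 = (M1 ⊕ K) ⊕ (M2 ⊕ K) = M1 ⊕ M2, so the key drops out. Then M2 = (M1 ⊕ M2) ⊕ M1 over the first 10 bytes.
byte 0: (3c ⊕ cd) ⊕ 46 = f1 ⊕ 46 = b7
byte 1: (1d ⊕ 3d) ⊕ 72 = 20 ⊕ 72 = 52
byte 2: (94 ⊕ 6c) ⊕ 6f = f8 ⊕ 6f = 97
byte 3: (94 ⊕ 73) ⊕ 6d = e7 ⊕ 6d = 8a
byte 4: (a4 ⊕ e4) ⊕ 3a = 40 ⊕ 3a = 7a
byte 5: (a7 ⊕ 40) ⊕ 20 = e7 ⊕ 20 = c7
byte 6: (90 ⊕ e5) ⊕ 20 = 75 ⊕ 20 = 55
byte 7: (1c ⊕ 96) ⊕ 6c = 8a ⊕ 6c = e6
byte 8: (78 ⊕ 9c) ⊕ 6f = e4 ⊕ 6f = 8b
byte 9: (99 ⊕ b8) ⊕ 67 = 21 ⊕ 67 = 46

b752978a7ac755e68b46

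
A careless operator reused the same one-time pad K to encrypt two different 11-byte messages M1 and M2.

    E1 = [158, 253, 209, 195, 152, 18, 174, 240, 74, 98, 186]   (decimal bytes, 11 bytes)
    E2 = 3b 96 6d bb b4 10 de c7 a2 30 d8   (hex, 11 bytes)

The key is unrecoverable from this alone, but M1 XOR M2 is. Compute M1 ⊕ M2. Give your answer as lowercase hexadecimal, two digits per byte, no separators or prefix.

E1 ⊕ E2 = (M1 ⊕ K) ⊕ (M2 ⊕ K) = M1 ⊕ M2 — the shared key cancels under XOR.
byte 0: 9e XOR 3b = a5
byte 1: fd XOR 96 = 6b
byte 2: d1 XOR 6d = bc
byte 3: c3 XOR bb = 78
byte 4: 98 XOR b4 = 2c
byte 5: 12 XOR 10 = 02
byte 6: ae XOR de = 70
byte 7: f0 XOR c7 = 37
byte 8: 4a XOR a2 = e8
byte 9: 62 XOR 30 = 52
byte 10: ba XOR d8 = 62

a56bbc782c027037e85262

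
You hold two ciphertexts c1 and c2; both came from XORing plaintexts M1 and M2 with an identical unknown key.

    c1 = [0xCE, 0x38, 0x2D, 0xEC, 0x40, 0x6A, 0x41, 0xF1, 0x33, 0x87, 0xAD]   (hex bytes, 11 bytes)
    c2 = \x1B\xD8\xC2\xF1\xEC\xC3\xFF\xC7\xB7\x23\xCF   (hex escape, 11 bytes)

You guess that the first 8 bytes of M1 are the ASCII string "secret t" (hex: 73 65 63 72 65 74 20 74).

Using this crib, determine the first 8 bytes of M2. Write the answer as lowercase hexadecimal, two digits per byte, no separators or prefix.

First, c1 ⊕ c2 = (M1 ⊕ K) ⊕ (M2 ⊕ K) = M1 ⊕ M2, so the key drops out. Then M2 = (M1 ⊕ M2) ⊕ M1 over the first 8 bytes.
byte 0: (ce XOR 1b) XOR 73 = d5 XOR 73 = a6
byte 1: (38 XOR d8) XOR 65 = e0 XOR 65 = 85
byte 2: (2d XOR c2) XOR 63 = ef XOR 63 = 8c
byte 3: (ec XOR f1) XOR 72 = 1d XOR 72 = 6f
byte 4: (40 XOR ec) XOR 65 = ac XOR 65 = c9
byte 5: (6a XOR c3) XOR 74 = a9 XOR 74 = dd
byte 6: (41 XOR ff) XOR 20 = be XOR 20 = 9e
byte 7: (f1 XOR c7) XOR 74 = 36 XOR 74 = 42

a6858c6fc9dd9e42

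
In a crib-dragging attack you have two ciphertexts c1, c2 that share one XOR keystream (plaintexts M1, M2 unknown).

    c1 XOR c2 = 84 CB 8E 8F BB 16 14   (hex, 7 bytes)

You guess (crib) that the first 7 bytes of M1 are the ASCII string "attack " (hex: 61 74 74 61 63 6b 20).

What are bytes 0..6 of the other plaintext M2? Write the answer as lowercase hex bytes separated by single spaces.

e5 bf fa ee d8 7d 34

Since c1 ⊕ c2 = M1 ⊕ M2, XORing with the guessed M1 bytes yields the corresponding M2 bytes: M2 = (c1 ⊕ c2) ⊕ M1.
10000100 ^ 01100001 = 11100101
11001011 ^ 01110100 = 10111111
10001110 ^ 01110100 = 11111010
10001111 ^ 01100001 = 11101110
10111011 ^ 01100011 = 11011000
00010110 ^ 01101011 = 01111101
00010100 ^ 00100000 = 00110100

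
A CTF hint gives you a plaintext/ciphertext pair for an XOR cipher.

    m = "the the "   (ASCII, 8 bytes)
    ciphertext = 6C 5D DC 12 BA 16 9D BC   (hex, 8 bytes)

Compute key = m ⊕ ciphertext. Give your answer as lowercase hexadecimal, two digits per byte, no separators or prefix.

Since ciphertext = m ⊕ key, XORing both sides with m gives key = m ⊕ ciphertext.
74 XOR 6c = 18
68 XOR 5d = 35
65 XOR dc = b9
20 XOR 12 = 32
74 XOR ba = ce
68 XOR 16 = 7e
65 XOR 9d = f8
20 XOR bc = 9c

1835b932ce7ef89c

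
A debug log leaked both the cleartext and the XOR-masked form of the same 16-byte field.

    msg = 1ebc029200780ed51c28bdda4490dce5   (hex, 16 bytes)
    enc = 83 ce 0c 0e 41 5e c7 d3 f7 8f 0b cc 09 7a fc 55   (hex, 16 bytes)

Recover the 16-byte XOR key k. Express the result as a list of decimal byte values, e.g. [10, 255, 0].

[157, 114, 14, 156, 65, 38, 201, 6, 235, 167, 182, 22, 77, 234, 32, 176]

Since enc = msg ⊕ k, XORing both sides with msg gives k = msg ⊕ enc.
 30 ^ 131 = 157
188 ^ 206 = 114
  2 ^  12 =  14
146 ^  14 = 156
  0 ^  65 =  65
120 ^  94 =  38
 14 ^ 199 = 201
213 ^ 211 =   6
 28 ^ 247 = 235
 40 ^ 143 = 167
189 ^  11 = 182
218 ^ 204 =  22
 68 ^   9 =  77
144 ^ 122 = 234
220 ^ 252 =  32
229 ^  85 = 176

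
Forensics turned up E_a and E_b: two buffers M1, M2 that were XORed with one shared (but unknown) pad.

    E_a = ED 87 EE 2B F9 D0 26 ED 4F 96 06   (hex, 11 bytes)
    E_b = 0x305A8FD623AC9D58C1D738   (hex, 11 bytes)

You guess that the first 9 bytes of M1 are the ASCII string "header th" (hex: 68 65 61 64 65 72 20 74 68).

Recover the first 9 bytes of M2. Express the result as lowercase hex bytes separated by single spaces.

First, E_a ⊕ E_b = (M1 ⊕ K) ⊕ (M2 ⊕ K) = M1 ⊕ M2, so the key drops out. Then M2 = (M1 ⊕ M2) ⊕ M1 over the first 9 bytes.
byte 0: (ed ^ 30) ^ 68 = dd ^ 68 = b5
byte 1: (87 ^ 5a) ^ 65 = dd ^ 65 = b8
byte 2: (ee ^ 8f) ^ 61 = 61 ^ 61 = 00
byte 3: (2b ^ d6) ^ 64 = fd ^ 64 = 99
byte 4: (f9 ^ 23) ^ 65 = da ^ 65 = bf
byte 5: (d0 ^ ac) ^ 72 = 7c ^ 72 = 0e
byte 6: (26 ^ 9d) ^ 20 = bb ^ 20 = 9b
byte 7: (ed ^ 58) ^ 74 = b5 ^ 74 = c1
byte 8: (4f ^ c1) ^ 68 = 8e ^ 68 = e6

b5 b8 00 99 bf 0e 9b c1 e6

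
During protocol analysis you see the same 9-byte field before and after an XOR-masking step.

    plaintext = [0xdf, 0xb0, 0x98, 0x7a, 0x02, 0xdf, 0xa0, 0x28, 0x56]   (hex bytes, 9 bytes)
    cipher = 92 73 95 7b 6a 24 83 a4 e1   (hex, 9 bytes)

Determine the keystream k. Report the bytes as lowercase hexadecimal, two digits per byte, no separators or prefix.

Since cipher = plaintext ⊕ k, XORing both sides with plaintext gives k = plaintext ⊕ cipher.
df ^ 92 = 4d
b0 ^ 73 = c3
98 ^ 95 = 0d
7a ^ 7b = 01
02 ^ 6a = 68
df ^ 24 = fb
a0 ^ 83 = 23
28 ^ a4 = 8c
56 ^ e1 = b7

4dc30d0168fb238cb7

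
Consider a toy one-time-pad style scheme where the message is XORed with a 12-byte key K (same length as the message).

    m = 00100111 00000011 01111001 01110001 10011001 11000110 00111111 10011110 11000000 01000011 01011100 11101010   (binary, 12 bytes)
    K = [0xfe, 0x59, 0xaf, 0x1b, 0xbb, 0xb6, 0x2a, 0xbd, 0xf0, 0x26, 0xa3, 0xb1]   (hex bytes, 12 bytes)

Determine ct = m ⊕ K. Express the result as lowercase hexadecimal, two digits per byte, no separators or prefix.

d95ad66a227015233065ff5b

byte 0: 27 xor fe = d9
byte 1: 03 xor 59 = 5a
byte 2: 79 xor af = d6
byte 3: 71 xor 1b = 6a
byte 4: 99 xor bb = 22
byte 5: c6 xor b6 = 70
byte 6: 3f xor 2a = 15
byte 7: 9e xor bd = 23
byte 8: c0 xor f0 = 30
byte 9: 43 xor 26 = 65
byte 10: 5c xor a3 = ff
byte 11: ea xor b1 = 5b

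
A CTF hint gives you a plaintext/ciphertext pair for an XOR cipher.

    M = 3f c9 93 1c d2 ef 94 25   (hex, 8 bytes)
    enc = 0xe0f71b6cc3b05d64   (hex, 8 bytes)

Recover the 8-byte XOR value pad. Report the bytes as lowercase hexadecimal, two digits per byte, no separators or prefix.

df3e8870115fc941

Since enc = M ⊕ pad, XORing both sides with M gives pad = M ⊕ enc.
byte 0: 3f ^ e0 = df
byte 1: c9 ^ f7 = 3e
byte 2: 93 ^ 1b = 88
byte 3: 1c ^ 6c = 70
byte 4: d2 ^ c3 = 11
byte 5: ef ^ b0 = 5f
byte 6: 94 ^ 5d = c9
byte 7: 25 ^ 64 = 41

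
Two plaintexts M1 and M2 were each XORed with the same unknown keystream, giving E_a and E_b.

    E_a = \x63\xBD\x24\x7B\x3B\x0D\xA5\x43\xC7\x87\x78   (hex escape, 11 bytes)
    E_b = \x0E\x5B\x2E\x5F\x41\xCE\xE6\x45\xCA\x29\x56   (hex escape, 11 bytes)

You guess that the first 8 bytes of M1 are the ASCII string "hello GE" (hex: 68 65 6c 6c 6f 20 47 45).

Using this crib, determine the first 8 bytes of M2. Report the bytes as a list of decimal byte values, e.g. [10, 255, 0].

[5, 131, 102, 72, 21, 227, 4, 67]

First, E_a ⊕ E_b = (M1 ⊕ K) ⊕ (M2 ⊕ K) = M1 ⊕ M2, so the key drops out. Then M2 = (M1 ⊕ M2) ⊕ M1 over the first 8 bytes.
byte 0: (63 xor 0e) xor 68 = 6d xor 68 = 05
byte 1: (bd xor 5b) xor 65 = e6 xor 65 = 83
byte 2: (24 xor 2e) xor 6c = 0a xor 6c = 66
byte 3: (7b xor 5f) xor 6c = 24 xor 6c = 48
byte 4: (3b xor 41) xor 6f = 7a xor 6f = 15
byte 5: (0d xor ce) xor 20 = c3 xor 20 = e3
byte 6: (a5 xor e6) xor 47 = 43 xor 47 = 04
byte 7: (43 xor 45) xor 45 = 06 xor 45 = 43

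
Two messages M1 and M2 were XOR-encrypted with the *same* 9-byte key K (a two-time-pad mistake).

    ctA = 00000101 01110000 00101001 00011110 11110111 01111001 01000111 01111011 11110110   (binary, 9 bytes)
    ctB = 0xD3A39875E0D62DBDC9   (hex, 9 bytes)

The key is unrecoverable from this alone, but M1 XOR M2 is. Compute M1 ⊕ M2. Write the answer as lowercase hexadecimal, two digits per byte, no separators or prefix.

d6d3b16b17af6ac63f

ctA ⊕ ctB = (M1 ⊕ K) ⊕ (M2 ⊕ K) = M1 ⊕ M2 — the shared key cancels under XOR.
05 XOR d3 = d6
70 XOR a3 = d3
29 XOR 98 = b1
1e XOR 75 = 6b
f7 XOR e0 = 17
79 XOR d6 = af
47 XOR 2d = 6a
7b XOR bd = c6
f6 XOR c9 = 3f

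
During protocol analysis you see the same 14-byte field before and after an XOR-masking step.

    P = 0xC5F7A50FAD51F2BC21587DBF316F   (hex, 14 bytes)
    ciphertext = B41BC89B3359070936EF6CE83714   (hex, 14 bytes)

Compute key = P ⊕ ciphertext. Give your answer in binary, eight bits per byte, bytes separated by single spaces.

Since ciphertext = P ⊕ key, XORing both sides with P gives key = P ⊕ ciphertext.
c5 xor b4 = 71
f7 xor 1b = ec
a5 xor c8 = 6d
0f xor 9b = 94
ad xor 33 = 9e
51 xor 59 = 08
f2 xor 07 = f5
bc xor 09 = b5
21 xor 36 = 17
58 xor ef = b7
7d xor 6c = 11
bf xor e8 = 57
31 xor 37 = 06
6f xor 14 = 7b

01110001 11101100 01101101 10010100 10011110 00001000 11110101 10110101 00010111 10110111 00010001 01010111 00000110 01111011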